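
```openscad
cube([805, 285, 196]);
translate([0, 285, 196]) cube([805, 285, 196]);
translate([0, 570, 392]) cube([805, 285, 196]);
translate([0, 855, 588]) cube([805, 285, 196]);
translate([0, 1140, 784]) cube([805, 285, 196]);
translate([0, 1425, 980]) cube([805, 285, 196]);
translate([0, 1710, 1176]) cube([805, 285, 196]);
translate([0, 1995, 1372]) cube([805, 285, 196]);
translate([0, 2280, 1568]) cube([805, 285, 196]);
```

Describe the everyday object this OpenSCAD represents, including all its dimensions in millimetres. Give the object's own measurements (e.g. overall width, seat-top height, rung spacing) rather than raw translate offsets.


A straight staircase of 9 solid steps. Each step is 805 mm wide (x), 285 mm deep (y, the going) and 196 mm tall (the rise). The first step rests on the floor; each subsequent step sits one going further in +y and one rise higher in +z, directly behind and above the previous step with no overlap.


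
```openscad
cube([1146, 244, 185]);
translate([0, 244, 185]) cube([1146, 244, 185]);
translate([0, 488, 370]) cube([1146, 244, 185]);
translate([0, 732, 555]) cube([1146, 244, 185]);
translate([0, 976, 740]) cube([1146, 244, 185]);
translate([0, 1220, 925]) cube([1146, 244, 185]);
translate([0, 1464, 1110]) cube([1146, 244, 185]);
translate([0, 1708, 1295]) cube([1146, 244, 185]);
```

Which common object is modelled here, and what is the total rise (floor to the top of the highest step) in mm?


A staircase. The total rise is 1480 mm.

8 identical blocks, each offset up and back from the previous — a staircase. Each step is 185 mm tall and there are 8 of them, so the total rise is 8 × 185 = 1480 mm.


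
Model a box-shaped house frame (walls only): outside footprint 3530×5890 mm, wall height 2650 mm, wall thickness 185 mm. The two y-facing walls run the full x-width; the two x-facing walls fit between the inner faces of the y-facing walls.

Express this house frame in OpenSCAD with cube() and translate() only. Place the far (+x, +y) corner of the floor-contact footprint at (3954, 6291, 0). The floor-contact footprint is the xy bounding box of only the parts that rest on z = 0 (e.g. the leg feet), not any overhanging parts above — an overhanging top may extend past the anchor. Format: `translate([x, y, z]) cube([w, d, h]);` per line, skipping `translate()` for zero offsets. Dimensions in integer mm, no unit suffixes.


translate([424, 401, 0]) cube([3530, 185, 2650]);
translate([424, 6106, 0]) cube([3530, 185, 2650]);
translate([424, 586, 0]) cube([185, 5520, 2650]);
translate([3769, 586, 0]) cube([185, 5520, 2650]);


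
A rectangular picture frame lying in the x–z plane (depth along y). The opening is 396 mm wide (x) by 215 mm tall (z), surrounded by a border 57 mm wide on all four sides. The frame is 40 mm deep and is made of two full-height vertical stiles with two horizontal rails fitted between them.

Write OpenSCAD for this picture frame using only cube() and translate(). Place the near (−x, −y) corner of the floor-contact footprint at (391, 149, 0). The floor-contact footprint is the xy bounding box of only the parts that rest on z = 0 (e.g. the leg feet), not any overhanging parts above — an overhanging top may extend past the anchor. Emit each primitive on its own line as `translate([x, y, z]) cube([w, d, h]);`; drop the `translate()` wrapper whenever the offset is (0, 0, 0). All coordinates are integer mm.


translate([391, 149, 0]) cube([57, 40, 329]);
translate([844, 149, 0]) cube([57, 40, 329]);
translate([448, 149, 0]) cube([396, 40, 57]);
translate([448, 149, 272]) cube([396, 40, 57]);


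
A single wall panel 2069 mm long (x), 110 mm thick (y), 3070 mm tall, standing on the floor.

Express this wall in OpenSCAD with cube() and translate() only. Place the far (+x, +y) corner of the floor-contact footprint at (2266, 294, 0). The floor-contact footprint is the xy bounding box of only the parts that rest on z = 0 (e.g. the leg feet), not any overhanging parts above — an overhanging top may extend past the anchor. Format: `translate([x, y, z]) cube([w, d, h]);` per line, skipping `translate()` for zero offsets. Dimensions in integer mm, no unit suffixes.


translate([197, 184, 0]) cube([2069, 110, 3070]);


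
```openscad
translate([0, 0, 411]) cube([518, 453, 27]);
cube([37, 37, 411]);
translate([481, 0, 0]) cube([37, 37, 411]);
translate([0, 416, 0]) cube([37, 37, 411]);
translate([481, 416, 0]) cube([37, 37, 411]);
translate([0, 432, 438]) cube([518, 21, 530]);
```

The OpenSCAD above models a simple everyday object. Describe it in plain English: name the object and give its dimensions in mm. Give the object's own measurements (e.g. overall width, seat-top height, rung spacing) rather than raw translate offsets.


A chair. The seat is a 518×453×27 mm slab with its top at z = 438 mm, on four 37×37 mm corner legs (flush with the seat edges, standing on z = 0). A flat backrest 21 mm thick, 530 mm tall, spans the full seat width and rises from the seat top along its +y edge, rear face flush with the rear of the seat.


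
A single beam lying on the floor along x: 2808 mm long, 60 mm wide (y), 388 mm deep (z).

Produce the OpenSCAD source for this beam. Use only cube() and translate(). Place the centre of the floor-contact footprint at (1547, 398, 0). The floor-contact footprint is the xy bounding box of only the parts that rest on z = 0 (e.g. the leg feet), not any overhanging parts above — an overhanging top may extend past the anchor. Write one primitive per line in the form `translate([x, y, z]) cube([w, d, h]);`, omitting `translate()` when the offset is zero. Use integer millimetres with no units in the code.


translate([143, 368, 0]) cube([2808, 60, 388]);


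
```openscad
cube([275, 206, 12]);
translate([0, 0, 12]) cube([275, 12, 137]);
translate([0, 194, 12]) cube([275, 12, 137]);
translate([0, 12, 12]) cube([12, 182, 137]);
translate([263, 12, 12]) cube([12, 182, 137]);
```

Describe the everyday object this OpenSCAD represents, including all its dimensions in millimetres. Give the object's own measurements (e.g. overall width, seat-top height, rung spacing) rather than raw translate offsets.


An open-topped rectangular box: outside dimensions 275×206×149 mm, with a uniform wall and base thickness of 12 mm. The base is a full 275×206 slab on the floor; four walls sit on top of the base. The front and back walls (the −y and +y sides) span the full width; the two side walls fit between them.


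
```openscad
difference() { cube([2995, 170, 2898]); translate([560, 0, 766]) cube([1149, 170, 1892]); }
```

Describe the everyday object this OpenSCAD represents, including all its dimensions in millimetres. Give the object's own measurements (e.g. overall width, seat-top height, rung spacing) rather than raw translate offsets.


A wall 2995 mm long (x), 170 mm thick (y), 2898 mm tall, with a rectangular window opening cut through it. The opening is 1149 mm wide and 1892 mm tall; its sill is at z = 766 mm and its near (−x) edge is 560 mm from the wall's −x end. The opening passes through the full wall thickness.


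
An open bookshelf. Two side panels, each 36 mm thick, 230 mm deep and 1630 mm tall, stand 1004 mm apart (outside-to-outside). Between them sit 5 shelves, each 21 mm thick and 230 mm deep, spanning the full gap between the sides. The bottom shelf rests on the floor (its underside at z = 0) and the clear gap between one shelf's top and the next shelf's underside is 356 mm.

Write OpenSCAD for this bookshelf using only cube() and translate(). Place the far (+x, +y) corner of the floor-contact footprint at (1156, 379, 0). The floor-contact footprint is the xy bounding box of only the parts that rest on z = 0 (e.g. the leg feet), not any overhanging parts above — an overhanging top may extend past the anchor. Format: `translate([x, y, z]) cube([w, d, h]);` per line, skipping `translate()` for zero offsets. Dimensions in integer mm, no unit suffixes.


translate([152, 149, 0]) cube([36, 230, 1630]);
translate([1120, 149, 0]) cube([36, 230, 1630]);
translate([188, 149, 0]) cube([932, 230, 21]);
translate([188, 149, 377]) cube([932, 230, 21]);
translate([188, 149, 754]) cube([932, 230, 21]);
translate([188, 149, 1131]) cube([932, 230, 21]);
translate([188, 149, 1508]) cube([932, 230, 21]);


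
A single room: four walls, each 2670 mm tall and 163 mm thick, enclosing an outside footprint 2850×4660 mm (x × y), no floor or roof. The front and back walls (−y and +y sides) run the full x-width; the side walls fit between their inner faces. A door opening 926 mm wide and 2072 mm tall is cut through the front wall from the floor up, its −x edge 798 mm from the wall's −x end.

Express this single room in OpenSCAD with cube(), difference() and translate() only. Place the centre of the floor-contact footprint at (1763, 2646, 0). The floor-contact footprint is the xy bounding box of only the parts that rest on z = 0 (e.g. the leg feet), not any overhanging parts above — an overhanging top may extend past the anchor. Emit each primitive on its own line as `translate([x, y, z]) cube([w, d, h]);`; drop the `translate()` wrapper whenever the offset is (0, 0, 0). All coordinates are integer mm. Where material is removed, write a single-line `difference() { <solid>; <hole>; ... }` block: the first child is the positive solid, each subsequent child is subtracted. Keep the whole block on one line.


difference() { translate([338, 316, 0]) cube([2850, 163, 2670]); translate([1136, 316, 0]) cube([926, 163, 2072]); }
translate([338, 4813, 0]) cube([2850, 163, 2670]);
translate([338, 479, 0]) cube([163, 4334, 2670]);
translate([3025, 479, 0]) cube([163, 4334, 2670]);


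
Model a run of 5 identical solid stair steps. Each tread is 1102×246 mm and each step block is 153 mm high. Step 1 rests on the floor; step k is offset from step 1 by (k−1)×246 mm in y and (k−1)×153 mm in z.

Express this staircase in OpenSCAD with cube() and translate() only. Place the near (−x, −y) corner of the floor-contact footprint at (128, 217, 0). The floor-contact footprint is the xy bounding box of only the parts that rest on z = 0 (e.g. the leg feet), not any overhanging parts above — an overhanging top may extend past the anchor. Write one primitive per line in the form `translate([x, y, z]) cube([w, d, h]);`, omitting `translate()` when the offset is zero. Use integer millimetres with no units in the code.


translate([128, 217, 0]) cube([1102, 246, 153]);
translate([128, 463, 153]) cube([1102, 246, 153]);
translate([128, 709, 306]) cube([1102, 246, 153]);
translate([128, 955, 459]) cube([1102, 246, 153]);
translate([128, 1201, 612]) cube([1102, 246, 153]);


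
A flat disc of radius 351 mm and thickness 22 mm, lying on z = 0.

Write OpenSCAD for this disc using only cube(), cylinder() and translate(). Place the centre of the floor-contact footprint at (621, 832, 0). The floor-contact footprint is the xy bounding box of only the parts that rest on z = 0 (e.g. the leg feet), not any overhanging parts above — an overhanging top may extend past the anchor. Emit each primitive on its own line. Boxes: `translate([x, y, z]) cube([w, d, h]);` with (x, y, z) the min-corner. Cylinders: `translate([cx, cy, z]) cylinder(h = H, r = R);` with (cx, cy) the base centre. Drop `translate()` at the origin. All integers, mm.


translate([621, 832, 0]) cylinder(h = 22, r = 351);


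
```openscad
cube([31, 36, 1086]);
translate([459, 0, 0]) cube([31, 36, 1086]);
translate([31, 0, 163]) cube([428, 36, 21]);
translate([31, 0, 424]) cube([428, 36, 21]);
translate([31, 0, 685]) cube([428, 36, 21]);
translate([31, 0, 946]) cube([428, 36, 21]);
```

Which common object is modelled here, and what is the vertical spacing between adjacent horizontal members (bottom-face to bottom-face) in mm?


A ladder. The rung spacing is 261 mm.

Two tall 31×36 posts with 4 short bars between them — a ladder. Adjacent rungs sit at z = 163 and z = 424, so the spacing is 424 − 163 = 261 mm.


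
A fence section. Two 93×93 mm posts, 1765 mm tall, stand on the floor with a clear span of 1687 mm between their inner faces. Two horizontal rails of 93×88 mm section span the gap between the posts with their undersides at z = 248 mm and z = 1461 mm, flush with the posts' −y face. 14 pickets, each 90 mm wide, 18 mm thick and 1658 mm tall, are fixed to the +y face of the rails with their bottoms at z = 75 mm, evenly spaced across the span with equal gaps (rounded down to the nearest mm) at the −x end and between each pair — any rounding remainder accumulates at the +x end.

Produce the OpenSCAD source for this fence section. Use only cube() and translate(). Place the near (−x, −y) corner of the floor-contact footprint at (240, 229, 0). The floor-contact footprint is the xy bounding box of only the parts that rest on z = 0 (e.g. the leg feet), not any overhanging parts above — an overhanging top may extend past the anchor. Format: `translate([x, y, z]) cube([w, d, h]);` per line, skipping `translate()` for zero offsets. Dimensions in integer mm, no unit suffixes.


translate([240, 229, 0]) cube([93, 93, 1765]);
translate([2020, 229, 0]) cube([93, 93, 1765]);
translate([333, 229, 248]) cube([1687, 93, 88]);
translate([333, 229, 1461]) cube([1687, 93, 88]);
translate([361, 322, 75]) cube([90, 18, 1658]);
translate([479, 322, 75]) cube([90, 18, 1658]);
translate([597, 322, 75]) cube([90, 18, 1658]);
translate([715, 322, 75]) cube([90, 18, 1658]);
translate([833, 322, 75]) cube([90, 18, 1658]);
translate([951, 322, 75]) cube([90, 18, 1658]);
translate([1069, 322, 75]) cube([90, 18, 1658]);
translate([1187, 322, 75]) cube([90, 18, 1658]);
translate([1305, 322, 75]) cube([90, 18, 1658]);
translate([1423, 322, 75]) cube([90, 18, 1658]);
translate([1541, 322, 75]) cube([90, 18, 1658]);
translate([1659, 322, 75]) cube([90, 18, 1658]);
translate([1777, 322, 75]) cube([90, 18, 1658]);
translate([1895, 322, 75]) cube([90, 18, 1658]);


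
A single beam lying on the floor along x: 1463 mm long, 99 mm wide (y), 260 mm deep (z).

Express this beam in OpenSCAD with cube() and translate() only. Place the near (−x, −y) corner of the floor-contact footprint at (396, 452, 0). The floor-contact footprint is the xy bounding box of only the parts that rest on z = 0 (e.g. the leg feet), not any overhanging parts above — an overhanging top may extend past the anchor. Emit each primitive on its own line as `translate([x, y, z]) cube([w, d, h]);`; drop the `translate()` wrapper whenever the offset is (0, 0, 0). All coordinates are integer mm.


translate([396, 452, 0]) cube([1463, 99, 260]);


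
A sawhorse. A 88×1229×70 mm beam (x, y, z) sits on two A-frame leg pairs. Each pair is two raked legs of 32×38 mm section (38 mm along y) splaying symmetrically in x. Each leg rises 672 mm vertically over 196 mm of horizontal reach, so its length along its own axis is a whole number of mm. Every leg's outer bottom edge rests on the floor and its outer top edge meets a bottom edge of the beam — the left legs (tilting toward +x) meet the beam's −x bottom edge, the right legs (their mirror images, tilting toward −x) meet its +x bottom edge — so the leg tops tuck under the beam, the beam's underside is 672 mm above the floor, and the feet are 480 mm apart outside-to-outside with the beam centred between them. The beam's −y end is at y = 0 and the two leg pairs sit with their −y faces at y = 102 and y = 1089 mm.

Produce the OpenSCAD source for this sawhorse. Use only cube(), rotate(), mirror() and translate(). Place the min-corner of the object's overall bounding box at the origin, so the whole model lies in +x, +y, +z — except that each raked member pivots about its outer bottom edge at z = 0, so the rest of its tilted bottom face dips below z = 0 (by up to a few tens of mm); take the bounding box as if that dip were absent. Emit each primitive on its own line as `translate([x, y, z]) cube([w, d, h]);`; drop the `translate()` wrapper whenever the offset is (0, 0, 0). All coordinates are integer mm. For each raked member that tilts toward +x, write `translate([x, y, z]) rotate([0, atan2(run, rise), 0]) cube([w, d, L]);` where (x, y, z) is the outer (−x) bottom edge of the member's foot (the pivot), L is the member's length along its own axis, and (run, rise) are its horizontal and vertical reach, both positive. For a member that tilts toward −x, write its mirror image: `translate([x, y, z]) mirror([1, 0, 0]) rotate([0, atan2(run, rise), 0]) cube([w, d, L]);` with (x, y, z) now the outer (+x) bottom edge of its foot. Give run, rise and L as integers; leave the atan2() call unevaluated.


translate([196, 0, 672]) cube([88, 1229, 70]);
translate([0, 102, 0]) rotate([0, atan2(196, 672), 0]) cube([32, 38, 700]);
translate([480, 102, 0]) mirror([1, 0, 0]) rotate([0, atan2(196, 672), 0]) cube([32, 38, 700]);
translate([0, 1089, 0]) rotate([0, atan2(196, 672), 0]) cube([32, 38, 700]);
translate([480, 1089, 0]) mirror([1, 0, 0]) rotate([0, atan2(196, 672), 0]) cube([32, 38, 700]);


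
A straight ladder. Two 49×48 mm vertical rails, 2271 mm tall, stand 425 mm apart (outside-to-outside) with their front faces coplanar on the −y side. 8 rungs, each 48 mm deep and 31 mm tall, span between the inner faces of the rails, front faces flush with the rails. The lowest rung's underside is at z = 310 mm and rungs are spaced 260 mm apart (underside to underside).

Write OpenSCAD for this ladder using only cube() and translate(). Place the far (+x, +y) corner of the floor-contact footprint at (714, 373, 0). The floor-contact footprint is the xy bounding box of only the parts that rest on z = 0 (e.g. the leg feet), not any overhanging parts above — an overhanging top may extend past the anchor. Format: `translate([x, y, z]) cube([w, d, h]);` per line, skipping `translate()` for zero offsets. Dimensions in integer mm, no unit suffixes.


// rung span = 425 - 2*49 = 327
// rung[k] z = 310 + k*260
translate([289, 325, 0]) cube([49, 48, 2271]);
translate([665, 325, 0]) cube([49, 48, 2271]);
translate([338, 325, 310]) cube([327, 48, 31]);
translate([338, 325, 570]) cube([327, 48, 31]);
translate([338, 325, 830]) cube([327, 48, 31]);
translate([338, 325, 1090]) cube([327, 48, 31]);
translate([338, 325, 1350]) cube([327, 48, 31]);
translate([338, 325, 1610]) cube([327, 48, 31]);
translate([338, 325, 1870]) cube([327, 48, 31]);
translate([338, 325, 2130]) cube([327, 48, 31]);


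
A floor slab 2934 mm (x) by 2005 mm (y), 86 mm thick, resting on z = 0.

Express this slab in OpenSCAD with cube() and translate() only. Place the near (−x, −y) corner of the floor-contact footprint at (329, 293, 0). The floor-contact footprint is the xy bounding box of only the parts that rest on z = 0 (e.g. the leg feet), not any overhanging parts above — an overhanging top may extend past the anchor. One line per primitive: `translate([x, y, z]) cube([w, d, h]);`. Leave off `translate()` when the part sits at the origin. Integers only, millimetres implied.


translate([329, 293, 0]) cube([2934, 2005, 86]);


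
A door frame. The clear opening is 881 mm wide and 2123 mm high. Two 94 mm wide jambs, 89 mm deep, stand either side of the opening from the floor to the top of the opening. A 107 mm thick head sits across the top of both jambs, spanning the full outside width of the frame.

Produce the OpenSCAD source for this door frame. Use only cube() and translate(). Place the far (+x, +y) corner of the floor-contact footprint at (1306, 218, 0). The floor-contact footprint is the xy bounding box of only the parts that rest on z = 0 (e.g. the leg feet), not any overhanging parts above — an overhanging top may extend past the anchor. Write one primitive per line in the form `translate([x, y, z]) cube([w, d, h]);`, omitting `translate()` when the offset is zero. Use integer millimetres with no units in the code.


translate([237, 129, 0]) cube([94, 89, 2123]);
translate([1212, 129, 0]) cube([94, 89, 2123]);
translate([237, 129, 2123]) cube([1069, 89, 107]);


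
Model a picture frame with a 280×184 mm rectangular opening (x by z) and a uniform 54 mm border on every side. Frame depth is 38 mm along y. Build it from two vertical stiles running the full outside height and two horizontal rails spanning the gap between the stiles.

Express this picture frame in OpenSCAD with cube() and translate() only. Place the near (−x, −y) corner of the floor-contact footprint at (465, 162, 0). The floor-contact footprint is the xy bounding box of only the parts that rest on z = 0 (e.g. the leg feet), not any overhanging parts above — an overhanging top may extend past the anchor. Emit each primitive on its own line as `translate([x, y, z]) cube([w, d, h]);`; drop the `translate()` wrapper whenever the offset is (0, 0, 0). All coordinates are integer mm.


translate([465, 162, 0]) cube([54, 38, 292]);
translate([799, 162, 0]) cube([54, 38, 292]);
translate([519, 162, 0]) cube([280, 38, 54]);
translate([519, 162, 238]) cube([280, 38, 54]);


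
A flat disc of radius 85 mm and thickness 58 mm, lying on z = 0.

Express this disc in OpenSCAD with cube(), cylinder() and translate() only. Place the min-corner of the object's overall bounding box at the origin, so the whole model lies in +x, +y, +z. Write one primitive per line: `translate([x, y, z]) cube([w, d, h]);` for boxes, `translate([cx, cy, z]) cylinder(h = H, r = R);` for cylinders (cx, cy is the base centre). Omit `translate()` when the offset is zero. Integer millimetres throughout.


translate([85, 85, 0]) cylinder(h = 58, r = 85);


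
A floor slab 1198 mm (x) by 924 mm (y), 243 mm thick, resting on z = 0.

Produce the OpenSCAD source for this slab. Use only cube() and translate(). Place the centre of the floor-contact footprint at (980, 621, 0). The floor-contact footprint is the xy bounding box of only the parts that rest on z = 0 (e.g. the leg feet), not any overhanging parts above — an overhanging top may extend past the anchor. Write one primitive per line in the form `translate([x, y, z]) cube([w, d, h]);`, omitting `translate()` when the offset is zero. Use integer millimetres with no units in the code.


translate([381, 159, 0]) cube([1198, 924, 243]);


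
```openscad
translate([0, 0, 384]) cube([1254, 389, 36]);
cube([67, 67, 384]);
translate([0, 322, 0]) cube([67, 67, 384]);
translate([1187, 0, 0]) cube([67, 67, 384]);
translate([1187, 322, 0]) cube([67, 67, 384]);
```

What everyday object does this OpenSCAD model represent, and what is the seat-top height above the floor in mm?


A bench. The seat-top height is 420 mm.

A long slab on four corner posts — a bench. The slab sits at z = 384 with thickness 36, so the top is 384 + 36 = 420 mm.


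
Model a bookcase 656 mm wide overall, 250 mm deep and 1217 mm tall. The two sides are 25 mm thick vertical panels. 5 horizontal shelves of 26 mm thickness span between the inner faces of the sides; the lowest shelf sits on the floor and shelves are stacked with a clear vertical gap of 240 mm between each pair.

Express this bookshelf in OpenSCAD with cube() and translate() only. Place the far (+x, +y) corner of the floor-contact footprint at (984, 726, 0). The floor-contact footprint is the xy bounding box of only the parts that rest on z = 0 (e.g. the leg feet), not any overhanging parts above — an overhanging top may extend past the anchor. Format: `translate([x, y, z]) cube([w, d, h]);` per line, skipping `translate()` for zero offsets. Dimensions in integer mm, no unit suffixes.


translate([328, 476, 0]) cube([25, 250, 1217]);
translate([959, 476, 0]) cube([25, 250, 1217]);
translate([353, 476, 0]) cube([606, 250, 26]);
translate([353, 476, 266]) cube([606, 250, 26]);
translate([353, 476, 532]) cube([606, 250, 26]);
translate([353, 476, 798]) cube([606, 250, 26]);
translate([353, 476, 1064]) cube([606, 250, 26]);


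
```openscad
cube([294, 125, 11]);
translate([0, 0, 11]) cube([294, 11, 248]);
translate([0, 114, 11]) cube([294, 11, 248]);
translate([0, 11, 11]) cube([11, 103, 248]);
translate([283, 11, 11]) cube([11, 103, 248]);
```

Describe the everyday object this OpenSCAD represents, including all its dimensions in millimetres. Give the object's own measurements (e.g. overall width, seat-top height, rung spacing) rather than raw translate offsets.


An open-topped rectangular box: outside dimensions 294×125×259 mm, with a uniform wall and base thickness of 11 mm. The base is a full 294×125 slab on the floor; four walls sit on top of the base. The front and back walls (the −y and +y sides) span the full width; the two side walls fit between them.


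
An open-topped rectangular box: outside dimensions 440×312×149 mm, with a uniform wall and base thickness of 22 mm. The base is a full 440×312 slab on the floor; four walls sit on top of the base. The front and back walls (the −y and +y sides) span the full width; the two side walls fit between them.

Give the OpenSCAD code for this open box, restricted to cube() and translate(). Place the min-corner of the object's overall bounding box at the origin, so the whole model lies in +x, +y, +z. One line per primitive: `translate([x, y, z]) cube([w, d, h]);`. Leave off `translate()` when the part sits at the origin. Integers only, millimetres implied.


cube([440, 312, 22]);
translate([0, 0, 22]) cube([440, 22, 127]);
translate([0, 290, 22]) cube([440, 22, 127]);
translate([0, 22, 22]) cube([22, 268, 127]);
translate([418, 22, 22]) cube([22, 268, 127]);


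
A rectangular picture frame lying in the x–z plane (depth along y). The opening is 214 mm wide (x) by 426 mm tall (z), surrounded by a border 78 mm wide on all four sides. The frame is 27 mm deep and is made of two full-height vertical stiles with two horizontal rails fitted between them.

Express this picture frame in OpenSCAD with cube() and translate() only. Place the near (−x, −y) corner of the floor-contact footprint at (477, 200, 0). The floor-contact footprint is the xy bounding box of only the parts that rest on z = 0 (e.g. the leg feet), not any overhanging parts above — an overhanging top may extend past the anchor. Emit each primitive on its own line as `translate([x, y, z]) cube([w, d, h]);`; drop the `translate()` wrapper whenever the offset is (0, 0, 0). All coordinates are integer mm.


translate([477, 200, 0]) cube([78, 27, 582]);
translate([769, 200, 0]) cube([78, 27, 582]);
translate([555, 200, 0]) cube([214, 27, 78]);
translate([555, 200, 504]) cube([214, 27, 78]);


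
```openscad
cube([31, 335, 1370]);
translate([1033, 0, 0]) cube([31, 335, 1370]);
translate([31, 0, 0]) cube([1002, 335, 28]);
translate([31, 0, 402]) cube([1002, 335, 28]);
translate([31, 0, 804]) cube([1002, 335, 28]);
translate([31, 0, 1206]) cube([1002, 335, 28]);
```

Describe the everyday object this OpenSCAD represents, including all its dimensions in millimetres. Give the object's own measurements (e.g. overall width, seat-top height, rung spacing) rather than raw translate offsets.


An open bookshelf. Two side panels, each 31 mm thick, 335 mm deep and 1370 mm tall, stand 1064 mm apart (outside-to-outside). Between them sit 4 shelves, each 28 mm thick and 335 mm deep, spanning the full gap between the sides. The bottom shelf rests on the floor (its underside at z = 0) and the clear gap between one shelf's top and the next shelf's underside is 374 mm.


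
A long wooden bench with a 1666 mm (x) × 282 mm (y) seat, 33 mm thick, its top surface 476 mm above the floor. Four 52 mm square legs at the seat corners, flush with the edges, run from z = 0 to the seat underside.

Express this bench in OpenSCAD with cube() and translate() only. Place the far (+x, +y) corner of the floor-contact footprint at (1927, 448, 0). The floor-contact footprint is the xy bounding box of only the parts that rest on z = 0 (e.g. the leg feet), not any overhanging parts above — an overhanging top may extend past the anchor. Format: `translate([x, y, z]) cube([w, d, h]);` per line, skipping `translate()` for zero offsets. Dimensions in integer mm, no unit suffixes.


// leg_h = 476 − 33 = 443
translate([261, 166, 443]) cube([1666, 282, 33]);
translate([261, 166, 0]) cube([52, 52, 443]);
translate([261, 396, 0]) cube([52, 52, 443]);
translate([1875, 166, 0]) cube([52, 52, 443]);
translate([1875, 396, 0]) cube([52, 52, 443]);


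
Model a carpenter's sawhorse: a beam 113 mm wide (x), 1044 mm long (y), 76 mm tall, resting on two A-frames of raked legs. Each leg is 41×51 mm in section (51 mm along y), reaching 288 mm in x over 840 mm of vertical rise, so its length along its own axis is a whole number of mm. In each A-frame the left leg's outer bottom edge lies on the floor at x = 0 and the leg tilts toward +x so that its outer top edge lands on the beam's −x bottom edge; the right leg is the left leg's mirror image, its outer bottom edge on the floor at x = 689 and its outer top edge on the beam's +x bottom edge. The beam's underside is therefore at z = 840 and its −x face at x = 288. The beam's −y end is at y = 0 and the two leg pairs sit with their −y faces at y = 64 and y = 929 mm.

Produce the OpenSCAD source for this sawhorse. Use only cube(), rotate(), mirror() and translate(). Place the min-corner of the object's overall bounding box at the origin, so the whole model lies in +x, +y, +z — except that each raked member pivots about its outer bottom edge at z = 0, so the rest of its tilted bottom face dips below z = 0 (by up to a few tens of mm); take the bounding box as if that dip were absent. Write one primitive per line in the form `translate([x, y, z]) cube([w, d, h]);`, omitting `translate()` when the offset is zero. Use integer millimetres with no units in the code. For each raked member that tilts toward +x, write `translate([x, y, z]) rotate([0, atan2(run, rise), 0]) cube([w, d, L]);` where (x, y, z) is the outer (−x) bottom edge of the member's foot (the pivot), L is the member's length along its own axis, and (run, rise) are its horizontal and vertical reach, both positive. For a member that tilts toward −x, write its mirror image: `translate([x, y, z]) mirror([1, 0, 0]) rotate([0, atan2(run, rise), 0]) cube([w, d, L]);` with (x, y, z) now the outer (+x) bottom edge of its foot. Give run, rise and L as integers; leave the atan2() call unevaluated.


translate([288, 0, 840]) cube([113, 1044, 76]);
translate([0, 64, 0]) rotate([0, atan2(288, 840), 0]) cube([41, 51, 888]);
translate([689, 64, 0]) mirror([1, 0, 0]) rotate([0, atan2(288, 840), 0]) cube([41, 51, 888]);
translate([0, 929, 0]) rotate([0, atan2(288, 840), 0]) cube([41, 51, 888]);
translate([689, 929, 0]) mirror([1, 0, 0]) rotate([0, atan2(288, 840), 0]) cube([41, 51, 888]);


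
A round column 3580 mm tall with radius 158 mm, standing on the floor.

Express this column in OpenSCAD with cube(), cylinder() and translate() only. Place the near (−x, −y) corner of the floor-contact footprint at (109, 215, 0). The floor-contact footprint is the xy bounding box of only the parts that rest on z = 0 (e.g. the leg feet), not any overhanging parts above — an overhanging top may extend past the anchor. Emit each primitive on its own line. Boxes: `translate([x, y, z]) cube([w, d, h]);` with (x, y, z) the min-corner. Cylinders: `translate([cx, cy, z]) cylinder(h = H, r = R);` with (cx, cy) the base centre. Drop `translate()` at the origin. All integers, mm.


translate([267, 373, 0]) cylinder(h = 3580, r = 158);


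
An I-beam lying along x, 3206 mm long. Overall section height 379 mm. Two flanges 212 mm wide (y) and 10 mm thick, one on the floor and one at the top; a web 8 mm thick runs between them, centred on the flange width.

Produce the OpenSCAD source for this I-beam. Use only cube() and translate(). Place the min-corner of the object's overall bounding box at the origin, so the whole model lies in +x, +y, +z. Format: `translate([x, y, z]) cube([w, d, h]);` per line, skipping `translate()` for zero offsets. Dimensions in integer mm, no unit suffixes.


cube([3206, 212, 10]);
translate([0, 102, 10]) cube([3206, 8, 359]);
translate([0, 0, 369]) cube([3206, 212, 10]);


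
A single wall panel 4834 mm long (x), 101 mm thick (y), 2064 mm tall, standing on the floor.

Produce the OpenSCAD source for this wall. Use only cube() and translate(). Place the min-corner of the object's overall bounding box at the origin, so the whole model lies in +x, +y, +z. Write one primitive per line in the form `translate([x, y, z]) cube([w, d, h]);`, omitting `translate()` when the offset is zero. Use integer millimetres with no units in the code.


cube([4834, 101, 2064]);


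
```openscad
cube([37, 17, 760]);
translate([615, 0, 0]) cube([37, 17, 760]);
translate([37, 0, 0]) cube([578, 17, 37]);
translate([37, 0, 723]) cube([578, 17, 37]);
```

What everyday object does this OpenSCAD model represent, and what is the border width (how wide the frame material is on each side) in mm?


A picture frame. The border width is 37 mm.

Four thin pieces enclosing a rectangular opening — a picture frame. The two full-height stiles are 760 mm tall; the top rail sits at z = 723 and is 37 mm tall, so the border above the opening is 760 − 723 = 37 mm, matching the stile x-width.


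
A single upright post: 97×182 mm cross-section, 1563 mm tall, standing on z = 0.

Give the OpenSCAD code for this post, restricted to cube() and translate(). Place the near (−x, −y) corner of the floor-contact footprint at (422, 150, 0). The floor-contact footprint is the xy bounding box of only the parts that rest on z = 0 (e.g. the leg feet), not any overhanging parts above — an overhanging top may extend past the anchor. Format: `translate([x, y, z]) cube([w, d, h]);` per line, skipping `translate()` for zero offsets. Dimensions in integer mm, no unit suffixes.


translate([422, 150, 0]) cube([97, 182, 1563]);


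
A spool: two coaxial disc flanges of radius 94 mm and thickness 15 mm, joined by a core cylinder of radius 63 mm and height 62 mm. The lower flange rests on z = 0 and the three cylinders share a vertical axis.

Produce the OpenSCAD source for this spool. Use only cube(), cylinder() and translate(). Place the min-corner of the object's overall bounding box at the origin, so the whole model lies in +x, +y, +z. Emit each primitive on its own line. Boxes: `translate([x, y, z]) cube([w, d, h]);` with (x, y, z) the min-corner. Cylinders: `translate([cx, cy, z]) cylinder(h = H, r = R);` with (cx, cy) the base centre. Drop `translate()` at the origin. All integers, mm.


translate([94, 94, 0]) cylinder(h = 15, r = 94);
translate([94, 94, 15]) cylinder(h = 62, r = 63);
translate([94, 94, 77]) cylinder(h = 15, r = 94);


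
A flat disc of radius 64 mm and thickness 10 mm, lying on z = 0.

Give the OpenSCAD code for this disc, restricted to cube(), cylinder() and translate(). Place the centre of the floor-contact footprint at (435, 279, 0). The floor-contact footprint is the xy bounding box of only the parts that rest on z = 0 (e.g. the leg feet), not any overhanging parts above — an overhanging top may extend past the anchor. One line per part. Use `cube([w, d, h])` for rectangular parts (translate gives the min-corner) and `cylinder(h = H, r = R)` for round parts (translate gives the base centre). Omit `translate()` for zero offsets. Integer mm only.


translate([435, 279, 0]) cylinder(h = 10, r = 64);


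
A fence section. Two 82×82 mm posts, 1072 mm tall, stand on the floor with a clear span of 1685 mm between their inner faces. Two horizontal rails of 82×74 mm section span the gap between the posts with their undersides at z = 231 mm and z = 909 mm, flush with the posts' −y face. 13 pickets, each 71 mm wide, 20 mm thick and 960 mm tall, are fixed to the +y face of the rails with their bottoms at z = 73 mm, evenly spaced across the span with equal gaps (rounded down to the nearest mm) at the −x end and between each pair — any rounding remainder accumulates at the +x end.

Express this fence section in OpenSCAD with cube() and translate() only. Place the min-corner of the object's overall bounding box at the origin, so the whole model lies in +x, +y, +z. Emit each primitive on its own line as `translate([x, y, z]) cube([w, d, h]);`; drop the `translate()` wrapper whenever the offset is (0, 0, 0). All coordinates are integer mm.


cube([82, 82, 1072]);
translate([1767, 0, 0]) cube([82, 82, 1072]);
translate([82, 0, 231]) cube([1685, 82, 74]);
translate([82, 0, 909]) cube([1685, 82, 74]);
translate([136, 82, 73]) cube([71, 20, 960]);
translate([261, 82, 73]) cube([71, 20, 960]);
translate([386, 82, 73]) cube([71, 20, 960]);
translate([511, 82, 73]) cube([71, 20, 960]);
translate([636, 82, 73]) cube([71, 20, 960]);
translate([761, 82, 73]) cube([71, 20, 960]);
translate([886, 82, 73]) cube([71, 20, 960]);
translate([1011, 82, 73]) cube([71, 20, 960]);
translate([1136, 82, 73]) cube([71, 20, 960]);
translate([1261, 82, 73]) cube([71, 20, 960]);
translate([1386, 82, 73]) cube([71, 20, 960]);
translate([1511, 82, 73]) cube([71, 20, 960]);
translate([1636, 82, 73]) cube([71, 20, 960]);


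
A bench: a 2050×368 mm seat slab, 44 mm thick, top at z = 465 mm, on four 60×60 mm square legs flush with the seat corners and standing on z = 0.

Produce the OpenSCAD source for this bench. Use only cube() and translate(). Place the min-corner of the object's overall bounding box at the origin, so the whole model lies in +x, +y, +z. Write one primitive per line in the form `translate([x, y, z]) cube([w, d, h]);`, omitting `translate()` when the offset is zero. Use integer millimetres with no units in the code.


// leg_h = 465 − 44 = 421
translate([0, 0, 421]) cube([2050, 368, 44]);
cube([60, 60, 421]);
translate([0, 308, 0]) cube([60, 60, 421]);
translate([1990, 0, 0]) cube([60, 60, 421]);
translate([1990, 308, 0]) cube([60, 60, 421]);


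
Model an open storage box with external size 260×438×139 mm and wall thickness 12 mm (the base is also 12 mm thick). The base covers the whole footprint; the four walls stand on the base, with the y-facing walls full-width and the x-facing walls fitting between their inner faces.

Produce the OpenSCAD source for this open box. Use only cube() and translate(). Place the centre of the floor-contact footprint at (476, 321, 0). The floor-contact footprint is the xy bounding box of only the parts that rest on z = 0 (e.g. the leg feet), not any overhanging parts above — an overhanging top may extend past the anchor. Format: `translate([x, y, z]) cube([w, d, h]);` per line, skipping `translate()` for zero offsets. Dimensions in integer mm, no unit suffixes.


translate([346, 102, 0]) cube([260, 438, 12]);
translate([346, 102, 12]) cube([260, 12, 127]);
translate([346, 528, 12]) cube([260, 12, 127]);
translate([346, 114, 12]) cube([12, 414, 127]);
translate([594, 114, 12]) cube([12, 414, 127]);


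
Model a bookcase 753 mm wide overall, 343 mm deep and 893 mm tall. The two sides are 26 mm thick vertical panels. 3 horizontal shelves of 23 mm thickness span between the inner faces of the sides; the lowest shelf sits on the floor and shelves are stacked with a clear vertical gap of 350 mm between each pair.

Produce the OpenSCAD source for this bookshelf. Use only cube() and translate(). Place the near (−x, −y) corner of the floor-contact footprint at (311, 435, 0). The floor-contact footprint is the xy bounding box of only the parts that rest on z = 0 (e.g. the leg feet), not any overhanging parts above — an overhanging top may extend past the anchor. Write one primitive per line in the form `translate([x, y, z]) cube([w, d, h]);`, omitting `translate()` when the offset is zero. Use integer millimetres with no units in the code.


translate([311, 435, 0]) cube([26, 343, 893]);
translate([1038, 435, 0]) cube([26, 343, 893]);
translate([337, 435, 0]) cube([701, 343, 23]);
translate([337, 435, 373]) cube([701, 343, 23]);
translate([337, 435, 746]) cube([701, 343, 23]);


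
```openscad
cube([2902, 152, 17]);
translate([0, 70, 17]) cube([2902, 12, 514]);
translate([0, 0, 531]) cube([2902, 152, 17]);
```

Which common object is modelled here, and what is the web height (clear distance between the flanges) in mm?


An I-beam. The web height is 514 mm.

Two wide flanges with a thin centred web — an I-beam. Overall 548 mm minus two 17 mm flanges gives a web of 548 − 2·17 = 514 mm.
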